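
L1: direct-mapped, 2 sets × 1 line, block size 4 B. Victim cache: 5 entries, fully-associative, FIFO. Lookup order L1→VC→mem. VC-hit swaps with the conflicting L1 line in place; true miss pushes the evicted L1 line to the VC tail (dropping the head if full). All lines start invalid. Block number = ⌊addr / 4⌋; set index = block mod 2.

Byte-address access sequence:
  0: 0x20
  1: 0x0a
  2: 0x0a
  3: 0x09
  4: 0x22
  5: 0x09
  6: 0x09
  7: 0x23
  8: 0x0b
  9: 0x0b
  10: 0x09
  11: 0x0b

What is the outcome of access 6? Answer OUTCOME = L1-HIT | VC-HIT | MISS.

OUTCOME = L1-HIT

#0 0x20→b8/s0 MISS; vc=[]
#1 0xa→b2/s0 MISS; vc=[8]
#2 0xa→b2/s0 L1-HIT; vc=[8]
#3 0x9→b2/s0 L1-HIT; vc=[8]
#4 0x22→b8/s0 VC-HIT; vc=[2]
#5 0x9→b2/s0 VC-HIT; vc=[8]
#6 0x9→b2/s0 L1-HIT; vc=[8]
#7 0x23→b8/s0 VC-HIT; vc=[2]
#8 0xb→b2/s0 VC-HIT; vc=[8]
#9 0xb→b2/s0 L1-HIT; vc=[8]
#10 0x9→b2/s0 L1-HIT; vc=[8]
#11 0xb→b2/s0 L1-HIT; vc=[8]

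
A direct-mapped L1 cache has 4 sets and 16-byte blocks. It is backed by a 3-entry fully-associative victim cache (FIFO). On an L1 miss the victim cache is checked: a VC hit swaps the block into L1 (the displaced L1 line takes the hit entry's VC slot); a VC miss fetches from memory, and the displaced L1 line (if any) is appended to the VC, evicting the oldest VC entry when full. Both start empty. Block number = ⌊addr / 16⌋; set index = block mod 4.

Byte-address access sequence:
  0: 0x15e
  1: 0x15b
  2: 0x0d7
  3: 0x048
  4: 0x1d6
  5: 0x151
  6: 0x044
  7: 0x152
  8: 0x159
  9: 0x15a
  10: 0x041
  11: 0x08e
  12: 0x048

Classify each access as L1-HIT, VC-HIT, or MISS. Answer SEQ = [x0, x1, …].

SEQ = [MISS, L1-HIT, MISS, MISS, MISS, VC-HIT, L1-HIT, L1-HIT, L1-HIT, L1-HIT, L1-HIT, MISS, VC-HIT]

0: 0x15e (blk 21, set 1) → MISS  vc=[]
1: 0x15b (blk 21, set 1) → L1-HIT  vc=[]
2: 0xd7 (blk 13, set 1) → MISS  vc=[21]
3: 0x48 (blk 4, set 0) → MISS  vc=[21]
4: 0x1d6 (blk 29, set 1) → MISS  vc=[21, 13]
5: 0x151 (blk 21, set 1) → VC-HIT  vc=[29, 13]
6: 0x44 (blk 4, set 0) → L1-HIT  vc=[29, 13]
7: 0x152 (blk 21, set 1) → L1-HIT  vc=[29, 13]
8: 0x159 (blk 21, set 1) → L1-HIT  vc=[29, 13]
9: 0x15a (blk 21, set 1) → L1-HIT  vc=[29, 13]
10: 0x41 (blk 4, set 0) → L1-HIT  vc=[29, 13]
11: 0x8e (blk 8, set 0) → MISS  vc=[29, 13, 4]
12: 0x48 (blk 4, set 0) → VC-HIT  vc=[29, 13, 8]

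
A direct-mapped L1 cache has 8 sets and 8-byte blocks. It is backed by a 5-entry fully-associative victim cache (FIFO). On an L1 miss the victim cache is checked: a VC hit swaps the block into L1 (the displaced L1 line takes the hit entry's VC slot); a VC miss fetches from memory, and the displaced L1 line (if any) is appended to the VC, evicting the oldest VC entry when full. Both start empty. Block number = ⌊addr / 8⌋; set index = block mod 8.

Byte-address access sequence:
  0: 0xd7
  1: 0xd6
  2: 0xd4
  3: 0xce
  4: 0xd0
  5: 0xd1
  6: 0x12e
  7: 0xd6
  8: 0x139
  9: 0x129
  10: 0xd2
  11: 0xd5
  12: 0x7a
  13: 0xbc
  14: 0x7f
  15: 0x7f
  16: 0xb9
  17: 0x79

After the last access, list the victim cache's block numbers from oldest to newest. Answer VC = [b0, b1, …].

#0 0xd7→b26/s2 MISS; vc=[]
#1 0xd6→b26/s2 L1-HIT; vc=[]
#2 0xd4→b26/s2 L1-HIT; vc=[]
#3 0xce→b25/s1 MISS; vc=[]
#4 0xd0→b26/s2 L1-HIT; vc=[]
#5 0xd1→b26/s2 L1-HIT; vc=[]
#6 0x12e→b37/s5 MISS; vc=[]
#7 0xd6→b26/s2 L1-HIT; vc=[]
#8 0x139→b39/s7 MISS; vc=[]
#9 0x129→b37/s5 L1-HIT; vc=[]
#10 0xd2→b26/s2 L1-HIT; vc=[]
#11 0xd5→b26/s2 L1-HIT; vc=[]
#12 0x7a→b15/s7 MISS; vc=[39]
#13 0xbc→b23/s7 MISS; vc=[39,15]
#14 0x7f→b15/s7 VC-HIT; vc=[39,23]
#15 0x7f→b15/s7 L1-HIT; vc=[39,23]
#16 0xb9→b23/s7 VC-HIT; vc=[39,15]
#17 0x79→b15/s7 VC-HIT; vc=[39,23]

VC = [39, 23]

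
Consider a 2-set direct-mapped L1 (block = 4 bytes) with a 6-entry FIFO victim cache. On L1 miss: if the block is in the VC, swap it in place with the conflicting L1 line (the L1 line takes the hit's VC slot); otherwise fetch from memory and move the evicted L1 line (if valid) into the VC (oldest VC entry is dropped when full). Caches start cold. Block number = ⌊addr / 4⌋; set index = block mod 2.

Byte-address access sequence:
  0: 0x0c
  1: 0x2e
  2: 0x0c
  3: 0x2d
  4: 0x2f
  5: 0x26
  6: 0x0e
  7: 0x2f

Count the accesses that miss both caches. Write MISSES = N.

MISSES = 3

#0 0xc→b3/s1 MISS; vc=[]
#1 0x2e→b11/s1 MISS; vc=[3]
#2 0xc→b3/s1 VC-HIT; vc=[11]
#3 0x2d→b11/s1 VC-HIT; vc=[3]
#4 0x2f→b11/s1 L1-HIT; vc=[3]
#5 0x26→b9/s1 MISS; vc=[3,11]
#6 0xe→b3/s1 VC-HIT; vc=[9,11]
#7 0x2f→b11/s1 VC-HIT; vc=[9,3]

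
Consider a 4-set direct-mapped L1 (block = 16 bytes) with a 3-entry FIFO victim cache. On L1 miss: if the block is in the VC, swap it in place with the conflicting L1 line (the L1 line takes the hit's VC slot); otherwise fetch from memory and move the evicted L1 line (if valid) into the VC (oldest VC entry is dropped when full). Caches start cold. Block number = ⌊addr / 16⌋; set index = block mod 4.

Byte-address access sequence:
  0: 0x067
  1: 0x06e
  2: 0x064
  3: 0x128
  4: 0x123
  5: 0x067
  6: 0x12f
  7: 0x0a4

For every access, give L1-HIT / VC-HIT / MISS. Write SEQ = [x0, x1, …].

SEQ = [MISS, L1-HIT, L1-HIT, MISS, L1-HIT, VC-HIT, VC-HIT, MISS]

#0 0x67→b6/s2 MISS; vc=[]
#1 0x6e→b6/s2 L1-HIT; vc=[]
#2 0x64→b6/s2 L1-HIT; vc=[]
#3 0x128→b18/s2 MISS; vc=[6]
#4 0x123→b18/s2 L1-HIT; vc=[6]
#5 0x67→b6/s2 VC-HIT; vc=[18]
#6 0x12f→b18/s2 VC-HIT; vc=[6]
#7 0xa4→b10/s2 MISS; vc=[6,18]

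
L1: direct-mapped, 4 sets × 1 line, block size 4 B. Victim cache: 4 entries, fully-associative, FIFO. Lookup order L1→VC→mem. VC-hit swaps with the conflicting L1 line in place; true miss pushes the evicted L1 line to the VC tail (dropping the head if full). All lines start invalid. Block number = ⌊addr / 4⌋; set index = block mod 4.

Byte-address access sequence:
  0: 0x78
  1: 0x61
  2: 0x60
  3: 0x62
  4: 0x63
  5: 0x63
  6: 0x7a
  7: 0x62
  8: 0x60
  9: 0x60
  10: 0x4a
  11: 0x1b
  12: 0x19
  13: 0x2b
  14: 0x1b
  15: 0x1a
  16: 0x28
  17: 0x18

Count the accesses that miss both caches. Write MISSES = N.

#0 0x78→b30/s2 MISS; vc=[]
#1 0x61→b24/s0 MISS; vc=[]
#2 0x60→b24/s0 L1-HIT; vc=[]
#3 0x62→b24/s0 L1-HIT; vc=[]
#4 0x63→b24/s0 L1-HIT; vc=[]
#5 0x63→b24/s0 L1-HIT; vc=[]
#6 0x7a→b30/s2 L1-HIT; vc=[]
#7 0x62→b24/s0 L1-HIT; vc=[]
#8 0x60→b24/s0 L1-HIT; vc=[]
#9 0x60→b24/s0 L1-HIT; vc=[]
#10 0x4a→b18/s2 MISS; vc=[30]
#11 0x1b→b6/s2 MISS; vc=[30,18]
#12 0x19→b6/s2 L1-HIT; vc=[30,18]
#13 0x2b→b10/s2 MISS; vc=[30,18,6]
#14 0x1b→b6/s2 VC-HIT; vc=[30,18,10]
#15 0x1a→b6/s2 L1-HIT; vc=[30,18,10]
#16 0x28→b10/s2 VC-HIT; vc=[30,18,6]
#17 0x18→b6/s2 VC-HIT; vc=[30,18,10]

MISSES = 5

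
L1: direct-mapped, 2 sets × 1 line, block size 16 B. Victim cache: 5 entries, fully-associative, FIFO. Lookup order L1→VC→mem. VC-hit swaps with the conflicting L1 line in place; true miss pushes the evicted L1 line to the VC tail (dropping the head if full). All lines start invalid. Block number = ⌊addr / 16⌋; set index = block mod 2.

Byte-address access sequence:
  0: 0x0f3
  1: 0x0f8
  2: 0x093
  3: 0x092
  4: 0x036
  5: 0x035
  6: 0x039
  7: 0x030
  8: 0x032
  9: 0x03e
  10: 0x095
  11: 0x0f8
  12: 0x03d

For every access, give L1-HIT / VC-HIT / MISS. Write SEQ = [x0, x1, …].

  [0] addr=0xf3 blk=15 s=1: MISS | VC []
  [1] addr=0xf8 blk=15 s=1: L1-HIT | VC []
  [2] addr=0x93 blk=9 s=1: MISS | VC [15]
  [3] addr=0x92 blk=9 s=1: L1-HIT | VC [15]
  [4] addr=0x36 blk=3 s=1: MISS | VC [15, 9]
  [5] addr=0x35 blk=3 s=1: L1-HIT | VC [15, 9]
  [6] addr=0x39 blk=3 s=1: L1-HIT | VC [15, 9]
  [7] addr=0x30 blk=3 s=1: L1-HIT | VC [15, 9]
  [8] addr=0x32 blk=3 s=1: L1-HIT | VC [15, 9]
  [9] addr=0x3e blk=3 s=1: L1-HIT | VC [15, 9]
  [10] addr=0x95 blk=9 s=1: VC-HIT | VC [15, 3]
  [11] addr=0xf8 blk=15 s=1: VC-HIT | VC [9, 3]
  [12] addr=0x3d blk=3 s=1: VC-HIT | VC [9, 15]

SEQ = [MISS, L1-HIT, MISS, L1-HIT, MISS, L1-HIT, L1-HIT, L1-HIT, L1-HIT, L1-HIT, VC-HIT, VC-HIT, VC-HIT]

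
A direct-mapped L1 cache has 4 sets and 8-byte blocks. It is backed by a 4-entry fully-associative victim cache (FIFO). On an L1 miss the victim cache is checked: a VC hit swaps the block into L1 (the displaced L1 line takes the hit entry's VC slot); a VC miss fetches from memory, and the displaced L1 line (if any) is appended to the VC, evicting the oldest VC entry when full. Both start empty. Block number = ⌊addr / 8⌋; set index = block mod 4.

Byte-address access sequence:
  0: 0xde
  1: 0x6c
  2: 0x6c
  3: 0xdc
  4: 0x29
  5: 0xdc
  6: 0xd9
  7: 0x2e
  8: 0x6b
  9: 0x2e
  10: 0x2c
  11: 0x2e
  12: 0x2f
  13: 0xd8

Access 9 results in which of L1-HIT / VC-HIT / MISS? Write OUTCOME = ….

#0 0xde→b27/s3 MISS; vc=[]
#1 0x6c→b13/s1 MISS; vc=[]
#2 0x6c→b13/s1 L1-HIT; vc=[]
#3 0xdc→b27/s3 L1-HIT; vc=[]
#4 0x29→b5/s1 MISS; vc=[13]
#5 0xdc→b27/s3 L1-HIT; vc=[13]
#6 0xd9→b27/s3 L1-HIT; vc=[13]
#7 0x2e→b5/s1 L1-HIT; vc=[13]
#8 0x6b→b13/s1 VC-HIT; vc=[5]
#9 0x2e→b5/s1 VC-HIT; vc=[13]
#10 0x2c→b5/s1 L1-HIT; vc=[13]
#11 0x2e→b5/s1 L1-HIT; vc=[13]
#12 0x2f→b5/s1 L1-HIT; vc=[13]
#13 0xd8→b27/s3 L1-HIT; vc=[13]

OUTCOME = VC-HIT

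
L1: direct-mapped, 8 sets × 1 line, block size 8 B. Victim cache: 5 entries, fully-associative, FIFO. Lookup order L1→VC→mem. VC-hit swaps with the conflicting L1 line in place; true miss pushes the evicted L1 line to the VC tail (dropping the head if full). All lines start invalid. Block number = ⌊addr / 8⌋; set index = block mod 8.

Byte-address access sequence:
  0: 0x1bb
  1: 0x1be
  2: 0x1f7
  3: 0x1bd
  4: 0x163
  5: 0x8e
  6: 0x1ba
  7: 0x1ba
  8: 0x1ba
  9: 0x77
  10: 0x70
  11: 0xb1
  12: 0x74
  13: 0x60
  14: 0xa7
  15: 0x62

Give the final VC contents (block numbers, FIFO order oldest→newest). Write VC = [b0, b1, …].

VC = [62, 22, 44, 20]

#0 0x1bb→b55/s7 MISS; vc=[]
#1 0x1be→b55/s7 L1-HIT; vc=[]
#2 0x1f7→b62/s6 MISS; vc=[]
#3 0x1bd→b55/s7 L1-HIT; vc=[]
#4 0x163→b44/s4 MISS; vc=[]
#5 0x8e→b17/s1 MISS; vc=[]
#6 0x1ba→b55/s7 L1-HIT; vc=[]
#7 0x1ba→b55/s7 L1-HIT; vc=[]
#8 0x1ba→b55/s7 L1-HIT; vc=[]
#9 0x77→b14/s6 MISS; vc=[62]
#10 0x70→b14/s6 L1-HIT; vc=[62]
#11 0xb1→b22/s6 MISS; vc=[62,14]
#12 0x74→b14/s6 VC-HIT; vc=[62,22]
#13 0x60→b12/s4 MISS; vc=[62,22,44]
#14 0xa7→b20/s4 MISS; vc=[62,22,44,12]
#15 0x62→b12/s4 VC-HIT; vc=[62,22,44,20]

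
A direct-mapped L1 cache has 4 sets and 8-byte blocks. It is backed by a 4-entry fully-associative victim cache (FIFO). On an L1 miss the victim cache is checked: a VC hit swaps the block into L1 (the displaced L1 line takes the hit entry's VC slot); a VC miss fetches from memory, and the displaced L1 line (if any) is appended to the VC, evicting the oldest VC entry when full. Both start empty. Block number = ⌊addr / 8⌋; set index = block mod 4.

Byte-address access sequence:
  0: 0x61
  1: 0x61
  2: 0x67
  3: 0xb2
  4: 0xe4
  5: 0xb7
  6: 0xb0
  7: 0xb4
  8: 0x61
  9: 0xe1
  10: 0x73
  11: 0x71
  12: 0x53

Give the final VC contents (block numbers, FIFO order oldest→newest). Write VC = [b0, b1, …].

  [0] addr=0x61 blk=12 s=0: MISS | VC []
  [1] addr=0x61 blk=12 s=0: L1-HIT | VC []
  [2] addr=0x67 blk=12 s=0: L1-HIT | VC []
  [3] addr=0xb2 blk=22 s=2: MISS | VC []
  [4] addr=0xe4 blk=28 s=0: MISS | VC [12]
  [5] addr=0xb7 blk=22 s=2: L1-HIT | VC [12]
  [6] addr=0xb0 blk=22 s=2: L1-HIT | VC [12]
  [7] addr=0xb4 blk=22 s=2: L1-HIT | VC [12]
  [8] addr=0x61 blk=12 s=0: VC-HIT | VC [28]
  [9] addr=0xe1 blk=28 s=0: VC-HIT | VC [12]
  [10] addr=0x73 blk=14 s=2: MISS | VC [12, 22]
  [11] addr=0x71 blk=14 s=2: L1-HIT | VC [12, 22]
  [12] addr=0x53 blk=10 s=2: MISS | VC [12, 22, 14]

VC = [12, 22, 14]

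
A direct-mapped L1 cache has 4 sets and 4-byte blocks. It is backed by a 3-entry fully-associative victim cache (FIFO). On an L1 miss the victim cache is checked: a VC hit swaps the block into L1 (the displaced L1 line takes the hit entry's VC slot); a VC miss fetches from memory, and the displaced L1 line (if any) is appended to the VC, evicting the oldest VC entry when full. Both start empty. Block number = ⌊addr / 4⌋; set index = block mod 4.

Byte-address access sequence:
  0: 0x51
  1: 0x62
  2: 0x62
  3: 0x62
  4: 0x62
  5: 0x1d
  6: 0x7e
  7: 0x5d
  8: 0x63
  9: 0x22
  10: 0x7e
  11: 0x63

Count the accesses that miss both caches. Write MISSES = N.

MISSES = 6

  [0] addr=0x51 blk=20 s=0: MISS | VC []
  [1] addr=0x62 blk=24 s=0: MISS | VC [20]
  [2] addr=0x62 blk=24 s=0: L1-HIT | VC [20]
  [3] addr=0x62 blk=24 s=0: L1-HIT | VC [20]
  [4] addr=0x62 blk=24 s=0: L1-HIT | VC [20]
  [5] addr=0x1d blk=7 s=3: MISS | VC [20]
  [6] addr=0x7e blk=31 s=3: MISS | VC [20, 7]
  [7] addr=0x5d blk=23 s=3: MISS | VC [20, 7, 31]
  [8] addr=0x63 blk=24 s=0: L1-HIT | VC [20, 7, 31]
  [9] addr=0x22 blk=8 s=0: MISS | VC [7, 31, 24]
  [10] addr=0x7e blk=31 s=3: VC-HIT | VC [7, 23, 24]
  [11] addr=0x63 blk=24 s=0: VC-HIT | VC [7, 23, 8]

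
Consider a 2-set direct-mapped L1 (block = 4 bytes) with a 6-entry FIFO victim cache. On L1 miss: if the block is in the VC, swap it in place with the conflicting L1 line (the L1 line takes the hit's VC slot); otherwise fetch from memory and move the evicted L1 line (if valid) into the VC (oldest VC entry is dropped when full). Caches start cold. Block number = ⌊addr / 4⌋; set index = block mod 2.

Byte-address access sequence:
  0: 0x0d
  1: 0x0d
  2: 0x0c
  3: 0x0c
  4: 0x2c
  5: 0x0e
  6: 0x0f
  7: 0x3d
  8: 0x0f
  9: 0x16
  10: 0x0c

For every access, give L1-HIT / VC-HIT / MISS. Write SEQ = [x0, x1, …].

SEQ = [MISS, L1-HIT, L1-HIT, L1-HIT, MISS, VC-HIT, L1-HIT, MISS, VC-HIT, MISS, VC-HIT]

#0 0xd→b3/s1 MISS; vc=[]
#1 0xd→b3/s1 L1-HIT; vc=[]
#2 0xc→b3/s1 L1-HIT; vc=[]
#3 0xc→b3/s1 L1-HIT; vc=[]
#4 0x2c→b11/s1 MISS; vc=[3]
#5 0xe→b3/s1 VC-HIT; vc=[11]
#6 0xf→b3/s1 L1-HIT; vc=[11]
#7 0x3d→b15/s1 MISS; vc=[11,3]
#8 0xf→b3/s1 VC-HIT; vc=[11,15]
#9 0x16→b5/s1 MISS; vc=[11,15,3]
#10 0xc→b3/s1 VC-HIT; vc=[11,15,5]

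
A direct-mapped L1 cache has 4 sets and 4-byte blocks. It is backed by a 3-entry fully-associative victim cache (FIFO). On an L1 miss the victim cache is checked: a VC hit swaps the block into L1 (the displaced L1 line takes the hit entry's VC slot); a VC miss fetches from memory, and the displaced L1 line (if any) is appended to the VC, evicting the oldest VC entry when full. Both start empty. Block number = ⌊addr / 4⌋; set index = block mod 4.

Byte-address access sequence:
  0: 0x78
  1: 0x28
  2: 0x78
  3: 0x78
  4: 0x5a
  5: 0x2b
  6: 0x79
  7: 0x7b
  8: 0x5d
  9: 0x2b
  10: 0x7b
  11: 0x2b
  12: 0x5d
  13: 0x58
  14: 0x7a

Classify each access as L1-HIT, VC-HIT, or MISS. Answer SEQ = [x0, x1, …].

SEQ = [MISS, MISS, VC-HIT, L1-HIT, MISS, VC-HIT, VC-HIT, L1-HIT, MISS, VC-HIT, VC-HIT, VC-HIT, L1-HIT, VC-HIT, VC-HIT]

  [0] addr=0x78 blk=30 s=2: MISS | VC []
  [1] addr=0x28 blk=10 s=2: MISS | VC [30]
  [2] addr=0x78 blk=30 s=2: VC-HIT | VC [10]
  [3] addr=0x78 blk=30 s=2: L1-HIT | VC [10]
  [4] addr=0x5a blk=22 s=2: MISS | VC [10, 30]
  [5] addr=0x2b blk=10 s=2: VC-HIT | VC [22, 30]
  [6] addr=0x79 blk=30 s=2: VC-HIT | VC [22, 10]
  [7] addr=0x7b blk=30 s=2: L1-HIT | VC [22, 10]
  [8] addr=0x5d blk=23 s=3: MISS | VC [22, 10]
  [9] addr=0x2b blk=10 s=2: VC-HIT | VC [22, 30]
  [10] addr=0x7b blk=30 s=2: VC-HIT | VC [22, 10]
  [11] addr=0x2b blk=10 s=2: VC-HIT | VC [22, 30]
  [12] addr=0x5d blk=23 s=3: L1-HIT | VC [22, 30]
  [13] addr=0x58 blk=22 s=2: VC-HIT | VC [10, 30]
  [14] addr=0x7a blk=30 s=2: VC-HIT | VC [10, 22]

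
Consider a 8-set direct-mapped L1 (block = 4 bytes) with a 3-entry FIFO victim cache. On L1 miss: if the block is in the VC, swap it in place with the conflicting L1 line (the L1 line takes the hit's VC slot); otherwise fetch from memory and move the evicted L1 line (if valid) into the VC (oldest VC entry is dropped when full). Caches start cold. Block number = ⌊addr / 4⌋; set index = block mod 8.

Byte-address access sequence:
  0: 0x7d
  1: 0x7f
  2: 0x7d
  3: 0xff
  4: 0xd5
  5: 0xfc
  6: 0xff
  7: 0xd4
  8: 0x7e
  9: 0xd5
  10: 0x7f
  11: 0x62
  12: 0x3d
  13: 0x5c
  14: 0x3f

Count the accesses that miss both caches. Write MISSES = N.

  [0] addr=0x7d blk=31 s=7: MISS | VC []
  [1] addr=0x7f blk=31 s=7: L1-HIT | VC []
  [2] addr=0x7d blk=31 s=7: L1-HIT | VC []
  [3] addr=0xff blk=63 s=7: MISS | VC [31]
  [4] addr=0xd5 blk=53 s=5: MISS | VC [31]
  [5] addr=0xfc blk=63 s=7: L1-HIT | VC [31]
  [6] addr=0xff blk=63 s=7: L1-HIT | VC [31]
  [7] addr=0xd4 blk=53 s=5: L1-HIT | VC [31]
  [8] addr=0x7e blk=31 s=7: VC-HIT | VC [63]
  [9] addr=0xd5 blk=53 s=5: L1-HIT | VC [63]
  [10] addr=0x7f blk=31 s=7: L1-HIT | VC [63]
  [11] addr=0x62 blk=24 s=0: MISS | VC [63]
  [12] addr=0x3d blk=15 s=7: MISS | VC [63, 31]
  [13] addr=0x5c blk=23 s=7: MISS | VC [63, 31, 15]
  [14] addr=0x3f blk=15 s=7: VC-HIT | VC [63, 31, 23]

MISSES = 6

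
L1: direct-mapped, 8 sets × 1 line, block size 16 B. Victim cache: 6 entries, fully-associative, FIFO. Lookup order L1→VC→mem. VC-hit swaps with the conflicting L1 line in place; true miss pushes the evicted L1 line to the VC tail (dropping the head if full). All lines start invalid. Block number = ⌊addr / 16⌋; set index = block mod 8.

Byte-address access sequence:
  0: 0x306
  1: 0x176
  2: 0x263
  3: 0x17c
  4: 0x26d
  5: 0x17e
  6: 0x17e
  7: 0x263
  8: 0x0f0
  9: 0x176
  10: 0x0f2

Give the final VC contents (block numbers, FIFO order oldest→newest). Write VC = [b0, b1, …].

VC = [23]

0: 0x306 (blk 48, set 0) → MISS  vc=[]
1: 0x176 (blk 23, set 7) → MISS  vc=[]
2: 0x263 (blk 38, set 6) → MISS  vc=[]
3: 0x17c (blk 23, set 7) → L1-HIT  vc=[]
4: 0x26d (blk 38, set 6) → L1-HIT  vc=[]
5: 0x17e (blk 23, set 7) → L1-HIT  vc=[]
6: 0x17e (blk 23, set 7) → L1-HIT  vc=[]
7: 0x263 (blk 38, set 6) → L1-HIT  vc=[]
8: 0xf0 (blk 15, set 7) → MISS  vc=[23]
9: 0x176 (blk 23, set 7) → VC-HIT  vc=[15]
10: 0xf2 (blk 15, set 7) → VC-HIT  vc=[23]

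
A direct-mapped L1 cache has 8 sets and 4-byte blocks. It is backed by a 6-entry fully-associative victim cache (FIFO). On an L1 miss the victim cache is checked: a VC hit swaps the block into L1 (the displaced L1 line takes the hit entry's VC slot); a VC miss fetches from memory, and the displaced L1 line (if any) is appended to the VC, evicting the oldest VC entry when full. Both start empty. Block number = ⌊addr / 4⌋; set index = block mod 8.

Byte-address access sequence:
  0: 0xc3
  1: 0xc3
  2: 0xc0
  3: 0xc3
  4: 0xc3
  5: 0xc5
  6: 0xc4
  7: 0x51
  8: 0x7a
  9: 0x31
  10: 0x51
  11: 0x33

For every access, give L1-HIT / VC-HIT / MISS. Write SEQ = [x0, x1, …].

0: 0xc3 (blk 48, set 0) → MISS  vc=[]
1: 0xc3 (blk 48, set 0) → L1-HIT  vc=[]
2: 0xc0 (blk 48, set 0) → L1-HIT  vc=[]
3: 0xc3 (blk 48, set 0) → L1-HIT  vc=[]
4: 0xc3 (blk 48, set 0) → L1-HIT  vc=[]
5: 0xc5 (blk 49, set 1) → MISS  vc=[]
6: 0xc4 (blk 49, set 1) → L1-HIT  vc=[]
7: 0x51 (blk 20, set 4) → MISS  vc=[]
8: 0x7a (blk 30, set 6) → MISS  vc=[]
9: 0x31 (blk 12, set 4) → MISS  vc=[20]
10: 0x51 (blk 20, set 4) → VC-HIT  vc=[12]
11: 0x33 (blk 12, set 4) → VC-HIT  vc=[20]

SEQ = [MISS, L1-HIT, L1-HIT, L1-HIT, L1-HIT, MISS, L1-HIT, MISS, MISS, MISS, VC-HIT, VC-HIT]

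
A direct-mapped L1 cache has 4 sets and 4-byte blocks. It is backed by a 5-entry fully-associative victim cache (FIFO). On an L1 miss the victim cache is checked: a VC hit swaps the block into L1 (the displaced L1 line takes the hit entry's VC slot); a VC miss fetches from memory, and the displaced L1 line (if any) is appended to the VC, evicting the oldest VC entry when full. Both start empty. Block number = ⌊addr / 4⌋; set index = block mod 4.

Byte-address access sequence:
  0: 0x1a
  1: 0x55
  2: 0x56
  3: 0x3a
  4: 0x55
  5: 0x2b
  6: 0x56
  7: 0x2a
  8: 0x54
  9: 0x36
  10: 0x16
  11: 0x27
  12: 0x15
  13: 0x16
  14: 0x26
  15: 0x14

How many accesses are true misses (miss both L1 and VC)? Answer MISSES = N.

  [0] addr=0x1a blk=6 s=2: MISS | VC []
  [1] addr=0x55 blk=21 s=1: MISS | VC []
  [2] addr=0x56 blk=21 s=1: L1-HIT | VC []
  [3] addr=0x3a blk=14 s=2: MISS | VC [6]
  [4] addr=0x55 blk=21 s=1: L1-HIT | VC [6]
  [5] addr=0x2b blk=10 s=2: MISS | VC [6, 14]
  [6] addr=0x56 blk=21 s=1: L1-HIT | VC [6, 14]
  [7] addr=0x2a blk=10 s=2: L1-HIT | VC [6, 14]
  [8] addr=0x54 blk=21 s=1: L1-HIT | VC [6, 14]
  [9] addr=0x36 blk=13 s=1: MISS | VC [6, 14, 21]
  [10] addr=0x16 blk=5 s=1: MISS | VC [6, 14, 21, 13]
  [11] addr=0x27 blk=9 s=1: MISS | VC [6, 14, 21, 13, 5]
  [12] addr=0x15 blk=5 s=1: VC-HIT | VC [6, 14, 21, 13, 9]
  [13] addr=0x16 blk=5 s=1: L1-HIT | VC [6, 14, 21, 13, 9]
  [14] addr=0x26 blk=9 s=1: VC-HIT | VC [6, 14, 21, 13, 5]
  [15] addr=0x14 blk=5 s=1: VC-HIT | VC [6, 14, 21, 13, 9]

MISSES = 7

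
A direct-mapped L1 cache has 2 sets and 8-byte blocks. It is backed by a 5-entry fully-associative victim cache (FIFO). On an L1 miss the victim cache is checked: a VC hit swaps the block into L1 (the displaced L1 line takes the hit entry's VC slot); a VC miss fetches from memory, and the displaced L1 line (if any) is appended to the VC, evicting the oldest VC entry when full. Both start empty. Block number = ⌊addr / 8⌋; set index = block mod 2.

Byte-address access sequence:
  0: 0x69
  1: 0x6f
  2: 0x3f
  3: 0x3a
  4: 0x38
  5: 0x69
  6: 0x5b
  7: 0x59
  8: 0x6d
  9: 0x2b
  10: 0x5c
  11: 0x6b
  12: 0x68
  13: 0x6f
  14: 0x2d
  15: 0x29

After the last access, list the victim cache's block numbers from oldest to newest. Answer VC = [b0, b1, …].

0: 0x69 (blk 13, set 1) → MISS  vc=[]
1: 0x6f (blk 13, set 1) → L1-HIT  vc=[]
2: 0x3f (blk 7, set 1) → MISS  vc=[13]
3: 0x3a (blk 7, set 1) → L1-HIT  vc=[13]
4: 0x38 (blk 7, set 1) → L1-HIT  vc=[13]
5: 0x69 (blk 13, set 1) → VC-HIT  vc=[7]
6: 0x5b (blk 11, set 1) → MISS  vc=[7, 13]
7: 0x59 (blk 11, set 1) → L1-HIT  vc=[7, 13]
8: 0x6d (blk 13, set 1) → VC-HIT  vc=[7, 11]
9: 0x2b (blk 5, set 1) → MISS  vc=[7, 11, 13]
10: 0x5c (blk 11, set 1) → VC-HIT  vc=[7, 5, 13]
11: 0x6b (blk 13, set 1) → VC-HIT  vc=[7, 5, 11]
12: 0x68 (blk 13, set 1) → L1-HIT  vc=[7, 5, 11]
13: 0x6f (blk 13, set 1) → L1-HIT  vc=[7, 5, 11]
14: 0x2d (blk 5, set 1) → VC-HIT  vc=[7, 13, 11]
15: 0x29 (blk 5, set 1) → L1-HIT  vc=[7, 13, 11]

VC = [7, 13, 11]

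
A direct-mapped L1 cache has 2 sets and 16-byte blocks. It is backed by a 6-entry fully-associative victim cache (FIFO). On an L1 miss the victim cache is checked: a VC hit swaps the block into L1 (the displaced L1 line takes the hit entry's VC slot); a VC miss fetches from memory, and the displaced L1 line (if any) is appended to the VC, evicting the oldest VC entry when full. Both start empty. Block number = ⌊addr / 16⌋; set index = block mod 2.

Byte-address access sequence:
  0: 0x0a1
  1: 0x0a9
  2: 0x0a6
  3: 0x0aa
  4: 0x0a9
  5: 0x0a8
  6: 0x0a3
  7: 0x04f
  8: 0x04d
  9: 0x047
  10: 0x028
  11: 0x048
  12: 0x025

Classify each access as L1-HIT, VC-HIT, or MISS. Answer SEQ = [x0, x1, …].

SEQ = [MISS, L1-HIT, L1-HIT, L1-HIT, L1-HIT, L1-HIT, L1-HIT, MISS, L1-HIT, L1-HIT, MISS, VC-HIT, VC-HIT]

0: 0xa1 (blk 10, set 0) → MISS  vc=[]
1: 0xa9 (blk 10, set 0) → L1-HIT  vc=[]
2: 0xa6 (blk 10, set 0) → L1-HIT  vc=[]
3: 0xaa (blk 10, set 0) → L1-HIT  vc=[]
4: 0xa9 (blk 10, set 0) → L1-HIT  vc=[]
5: 0xa8 (blk 10, set 0) → L1-HIT  vc=[]
6: 0xa3 (blk 10, set 0) → L1-HIT  vc=[]
7: 0x4f (blk 4, set 0) → MISS  vc=[10]
8: 0x4d (blk 4, set 0) → L1-HIT  vc=[10]
9: 0x47 (blk 4, set 0) → L1-HIT  vc=[10]
10: 0x28 (blk 2, set 0) → MISS  vc=[10, 4]
11: 0x48 (blk 4, set 0) → VC-HIT  vc=[10, 2]
12: 0x25 (blk 2, set 0) → VC-HIT  vc=[10, 4]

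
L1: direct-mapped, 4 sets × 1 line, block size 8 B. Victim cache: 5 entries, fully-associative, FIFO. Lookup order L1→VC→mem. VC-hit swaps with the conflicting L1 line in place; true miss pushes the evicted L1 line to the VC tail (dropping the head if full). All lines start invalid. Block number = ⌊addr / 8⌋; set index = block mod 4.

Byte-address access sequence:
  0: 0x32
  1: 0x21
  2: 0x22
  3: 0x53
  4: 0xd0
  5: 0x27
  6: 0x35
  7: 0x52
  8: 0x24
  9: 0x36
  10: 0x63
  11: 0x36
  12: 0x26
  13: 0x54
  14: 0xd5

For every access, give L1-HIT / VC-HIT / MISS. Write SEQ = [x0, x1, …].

SEQ = [MISS, MISS, L1-HIT, MISS, MISS, L1-HIT, VC-HIT, VC-HIT, L1-HIT, VC-HIT, MISS, L1-HIT, VC-HIT, VC-HIT, VC-HIT]

#0 0x32→b6/s2 MISS; vc=[]
#1 0x21→b4/s0 MISS; vc=[]
#2 0x22→b4/s0 L1-HIT; vc=[]
#3 0x53→b10/s2 MISS; vc=[6]
#4 0xd0→b26/s2 MISS; vc=[6,10]
#5 0x27→b4/s0 L1-HIT; vc=[6,10]
#6 0x35→b6/s2 VC-HIT; vc=[26,10]
#7 0x52→b10/s2 VC-HIT; vc=[26,6]
#8 0x24→b4/s0 L1-HIT; vc=[26,6]
#9 0x36→b6/s2 VC-HIT; vc=[26,10]
#10 0x63→b12/s0 MISS; vc=[26,10,4]
#11 0x36→b6/s2 L1-HIT; vc=[26,10,4]
#12 0x26→b4/s0 VC-HIT; vc=[26,10,12]
#13 0x54→b10/s2 VC-HIT; vc=[26,6,12]
#14 0xd5→b26/s2 VC-HIT; vc=[10,6,12]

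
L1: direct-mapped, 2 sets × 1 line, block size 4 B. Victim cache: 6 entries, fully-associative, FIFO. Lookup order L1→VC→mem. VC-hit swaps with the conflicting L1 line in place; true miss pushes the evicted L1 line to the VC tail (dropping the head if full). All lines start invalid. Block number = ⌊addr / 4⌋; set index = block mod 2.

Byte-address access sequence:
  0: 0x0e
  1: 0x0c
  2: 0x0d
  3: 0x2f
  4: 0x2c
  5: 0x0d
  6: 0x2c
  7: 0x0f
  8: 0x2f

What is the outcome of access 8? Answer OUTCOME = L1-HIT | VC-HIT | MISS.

0: 0xe (blk 3, set 1) → MISS  vc=[]
1: 0xc (blk 3, set 1) → L1-HIT  vc=[]
2: 0xd (blk 3, set 1) → L1-HIT  vc=[]
3: 0x2f (blk 11, set 1) → MISS  vc=[3]
4: 0x2c (blk 11, set 1) → L1-HIT  vc=[3]
5: 0xd (blk 3, set 1) → VC-HIT  vc=[11]
6: 0x2c (blk 11, set 1) → VC-HIT  vc=[3]
7: 0xf (blk 3, set 1) → VC-HIT  vc=[11]
8: 0x2f (blk 11, set 1) → VC-HIT  vc=[3]

OUTCOME = VC-HIT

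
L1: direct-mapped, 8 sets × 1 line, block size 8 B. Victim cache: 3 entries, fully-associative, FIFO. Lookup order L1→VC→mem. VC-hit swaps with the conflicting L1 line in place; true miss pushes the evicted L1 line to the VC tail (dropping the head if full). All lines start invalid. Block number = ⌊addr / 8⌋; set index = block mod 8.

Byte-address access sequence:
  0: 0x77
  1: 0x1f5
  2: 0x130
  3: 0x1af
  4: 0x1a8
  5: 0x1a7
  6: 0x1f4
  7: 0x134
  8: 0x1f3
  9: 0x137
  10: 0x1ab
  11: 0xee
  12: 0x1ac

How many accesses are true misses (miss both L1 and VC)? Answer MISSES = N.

0: 0x77 (blk 14, set 6) → MISS  vc=[]
1: 0x1f5 (blk 62, set 6) → MISS  vc=[14]
2: 0x130 (blk 38, set 6) → MISS  vc=[14, 62]
3: 0x1af (blk 53, set 5) → MISS  vc=[14, 62]
4: 0x1a8 (blk 53, set 5) → L1-HIT  vc=[14, 62]
5: 0x1a7 (blk 52, set 4) → MISS  vc=[14, 62]
6: 0x1f4 (blk 62, set 6) → VC-HIT  vc=[14, 38]
7: 0x134 (blk 38, set 6) → VC-HIT  vc=[14, 62]
8: 0x1f3 (blk 62, set 6) → VC-HIT  vc=[14, 38]
9: 0x137 (blk 38, set 6) → VC-HIT  vc=[14, 62]
10: 0x1ab (blk 53, set 5) → L1-HIT  vc=[14, 62]
11: 0xee (blk 29, set 5) → MISS  vc=[14, 62, 53]
12: 0x1ac (blk 53, set 5) → VC-HIT  vc=[14, 62, 29]

MISSES = 6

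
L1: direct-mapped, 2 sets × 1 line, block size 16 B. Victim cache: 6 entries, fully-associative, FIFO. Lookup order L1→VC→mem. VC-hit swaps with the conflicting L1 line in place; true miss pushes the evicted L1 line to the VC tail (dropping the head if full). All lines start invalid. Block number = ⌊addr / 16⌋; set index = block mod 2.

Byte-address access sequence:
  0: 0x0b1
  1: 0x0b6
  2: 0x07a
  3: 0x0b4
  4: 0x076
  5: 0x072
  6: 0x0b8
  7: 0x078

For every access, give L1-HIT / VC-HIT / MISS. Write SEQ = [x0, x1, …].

0: 0xb1 (blk 11, set 1) → MISS  vc=[]
1: 0xb6 (blk 11, set 1) → L1-HIT  vc=[]
2: 0x7a (blk 7, set 1) → MISS  vc=[11]
3: 0xb4 (blk 11, set 1) → VC-HIT  vc=[7]
4: 0x76 (blk 7, set 1) → VC-HIT  vc=[11]
5: 0x72 (blk 7, set 1) → L1-HIT  vc=[11]
6: 0xb8 (blk 11, set 1) → VC-HIT  vc=[7]
7: 0x78 (blk 7, set 1) → VC-HIT  vc=[11]

SEQ = [MISS, L1-HIT, MISS, VC-HIT, VC-HIT, L1-HIT, VC-HIT, VC-HIT]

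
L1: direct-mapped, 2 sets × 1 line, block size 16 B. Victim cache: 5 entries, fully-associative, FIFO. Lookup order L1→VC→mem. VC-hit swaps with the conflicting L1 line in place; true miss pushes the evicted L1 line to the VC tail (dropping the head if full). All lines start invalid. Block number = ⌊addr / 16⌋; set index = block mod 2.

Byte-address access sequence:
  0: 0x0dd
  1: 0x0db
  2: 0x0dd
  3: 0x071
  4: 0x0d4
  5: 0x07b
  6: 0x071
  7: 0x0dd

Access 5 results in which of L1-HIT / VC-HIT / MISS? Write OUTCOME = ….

0: 0xdd (blk 13, set 1) → MISS  vc=[]
1: 0xdb (blk 13, set 1) → L1-HIT  vc=[]
2: 0xdd (blk 13, set 1) → L1-HIT  vc=[]
3: 0x71 (blk 7, set 1) → MISS  vc=[13]
4: 0xd4 (blk 13, set 1) → VC-HIT  vc=[7]
5: 0x7b (blk 7, set 1) → VC-HIT  vc=[13]
6: 0x71 (blk 7, set 1) → L1-HIT  vc=[13]
7: 0xdd (blk 13, set 1) → VC-HIT  vc=[7]

OUTCOME = VC-HIT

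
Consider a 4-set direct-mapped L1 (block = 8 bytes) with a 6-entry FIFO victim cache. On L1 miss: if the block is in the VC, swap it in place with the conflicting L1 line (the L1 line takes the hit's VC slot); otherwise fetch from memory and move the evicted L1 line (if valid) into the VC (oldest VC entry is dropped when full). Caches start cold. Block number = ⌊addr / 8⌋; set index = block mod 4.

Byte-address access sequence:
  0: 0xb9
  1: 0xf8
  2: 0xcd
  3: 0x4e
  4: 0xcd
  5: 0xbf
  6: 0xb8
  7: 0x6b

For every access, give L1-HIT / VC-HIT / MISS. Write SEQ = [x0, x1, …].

SEQ = [MISS, MISS, MISS, MISS, VC-HIT, VC-HIT, L1-HIT, MISS]

  [0] addr=0xb9 blk=23 s=3: MISS | VC []
  [1] addr=0xf8 blk=31 s=3: MISS | VC [23]
  [2] addr=0xcd blk=25 s=1: MISS | VC [23]
  [3] addr=0x4e blk=9 s=1: MISS | VC [23, 25]
  [4] addr=0xcd blk=25 s=1: VC-HIT | VC [23, 9]
  [5] addr=0xbf blk=23 s=3: VC-HIT | VC [31, 9]
  [6] addr=0xb8 blk=23 s=3: L1-HIT | VC [31, 9]
  [7] addr=0x6b blk=13 s=1: MISS | VC [31, 9, 25]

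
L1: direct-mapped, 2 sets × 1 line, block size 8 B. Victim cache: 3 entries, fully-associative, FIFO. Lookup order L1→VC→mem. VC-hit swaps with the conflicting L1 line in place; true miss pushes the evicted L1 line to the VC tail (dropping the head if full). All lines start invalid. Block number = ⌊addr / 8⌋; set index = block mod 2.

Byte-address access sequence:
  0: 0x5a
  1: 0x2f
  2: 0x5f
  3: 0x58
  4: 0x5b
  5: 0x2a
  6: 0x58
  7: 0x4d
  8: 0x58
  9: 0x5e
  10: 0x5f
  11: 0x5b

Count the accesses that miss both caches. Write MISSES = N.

MISSES = 3

#0 0x5a→b11/s1 MISS; vc=[]
#1 0x2f→b5/s1 MISS; vc=[11]
#2 0x5f→b11/s1 VC-HIT; vc=[5]
#3 0x58→b11/s1 L1-HIT; vc=[5]
#4 0x5b→b11/s1 L1-HIT; vc=[5]
#5 0x2a→b5/s1 VC-HIT; vc=[11]
#6 0x58→b11/s1 VC-HIT; vc=[5]
#7 0x4d→b9/s1 MISS; vc=[5,11]
#8 0x58→b11/s1 VC-HIT; vc=[5,9]
#9 0x5e→b11/s1 L1-HIT; vc=[5,9]
#10 0x5f→b11/s1 L1-HIT; vc=[5,9]
#11 0x5b→b11/s1 L1-HIT; vc=[5,9]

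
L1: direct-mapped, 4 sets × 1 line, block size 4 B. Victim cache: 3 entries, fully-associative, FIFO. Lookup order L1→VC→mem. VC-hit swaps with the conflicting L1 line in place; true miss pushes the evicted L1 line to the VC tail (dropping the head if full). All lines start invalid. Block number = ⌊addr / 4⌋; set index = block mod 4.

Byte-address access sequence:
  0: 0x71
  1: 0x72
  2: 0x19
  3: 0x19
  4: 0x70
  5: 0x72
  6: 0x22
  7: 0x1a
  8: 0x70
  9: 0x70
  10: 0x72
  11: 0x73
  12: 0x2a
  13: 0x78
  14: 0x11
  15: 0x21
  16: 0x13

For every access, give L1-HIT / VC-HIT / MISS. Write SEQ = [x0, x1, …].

SEQ = [MISS, L1-HIT, MISS, L1-HIT, L1-HIT, L1-HIT, MISS, L1-HIT, VC-HIT, L1-HIT, L1-HIT, L1-HIT, MISS, MISS, MISS, MISS, VC-HIT]

  [0] addr=0x71 blk=28 s=0: MISS | VC []
  [1] addr=0x72 blk=28 s=0: L1-HIT | VC []
  [2] addr=0x19 blk=6 s=2: MISS | VC []
  [3] addr=0x19 blk=6 s=2: L1-HIT | VC []
  [4] addr=0x70 blk=28 s=0: L1-HIT | VC []
  [5] addr=0x72 blk=28 s=0: L1-HIT | VC []
  [6] addr=0x22 blk=8 s=0: MISS | VC [28]
  [7] addr=0x1a blk=6 s=2: L1-HIT | VC [28]
  [8] addr=0x70 blk=28 s=0: VC-HIT | VC [8]
  [9] addr=0x70 blk=28 s=0: L1-HIT | VC [8]
  [10] addr=0x72 blk=28 s=0: L1-HIT | VC [8]
  [11] addr=0x73 blk=28 s=0: L1-HIT | VC [8]
  [12] addr=0x2a blk=10 s=2: MISS | VC [8, 6]
  [13] addr=0x78 blk=30 s=2: MISS | VC [8, 6, 10]
  [14] addr=0x11 blk=4 s=0: MISS | VC [6, 10, 28]
  [15] addr=0x21 blk=8 s=0: MISS | VC [10, 28, 4]
  [16] addr=0x13 blk=4 s=0: VC-HIT | VC [10, 28, 8]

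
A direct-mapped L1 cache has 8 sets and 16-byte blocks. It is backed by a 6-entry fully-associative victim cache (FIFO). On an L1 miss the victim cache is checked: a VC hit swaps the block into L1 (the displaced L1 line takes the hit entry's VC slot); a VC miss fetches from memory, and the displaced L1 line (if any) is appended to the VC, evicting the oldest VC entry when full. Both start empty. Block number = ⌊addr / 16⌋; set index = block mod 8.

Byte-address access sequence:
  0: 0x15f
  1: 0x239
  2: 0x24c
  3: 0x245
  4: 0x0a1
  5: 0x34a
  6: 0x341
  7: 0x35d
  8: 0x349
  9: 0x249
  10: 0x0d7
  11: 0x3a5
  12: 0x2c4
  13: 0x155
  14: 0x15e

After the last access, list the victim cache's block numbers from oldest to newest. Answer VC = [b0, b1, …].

  [0] addr=0x15f blk=21 s=5: MISS | VC []
  [1] addr=0x239 blk=35 s=3: MISS | VC []
  [2] addr=0x24c blk=36 s=4: MISS | VC []
  [3] addr=0x245 blk=36 s=4: L1-HIT | VC []
  [4] addr=0xa1 blk=10 s=2: MISS | VC []
  [5] addr=0x34a blk=52 s=4: MISS | VC [36]
  [6] addr=0x341 blk=52 s=4: L1-HIT | VC [36]
  [7] addr=0x35d blk=53 s=5: MISS | VC [36, 21]
  [8] addr=0x349 blk=52 s=4: L1-HIT | VC [36, 21]
  [9] addr=0x249 blk=36 s=4: VC-HIT | VC [52, 21]
  [10] addr=0xd7 blk=13 s=5: MISS | VC [52, 21, 53]
  [11] addr=0x3a5 blk=58 s=2: MISS | VC [52, 21, 53, 10]
  [12] addr=0x2c4 blk=44 s=4: MISS | VC [52, 21, 53, 10, 36]
  [13] addr=0x155 blk=21 s=5: VC-HIT | VC [52, 13, 53, 10, 36]
  [14] addr=0x15e blk=21 s=5: L1-HIT | VC [52, 13, 53, 10, 36]

VC = [52, 13, 53, 10, 36]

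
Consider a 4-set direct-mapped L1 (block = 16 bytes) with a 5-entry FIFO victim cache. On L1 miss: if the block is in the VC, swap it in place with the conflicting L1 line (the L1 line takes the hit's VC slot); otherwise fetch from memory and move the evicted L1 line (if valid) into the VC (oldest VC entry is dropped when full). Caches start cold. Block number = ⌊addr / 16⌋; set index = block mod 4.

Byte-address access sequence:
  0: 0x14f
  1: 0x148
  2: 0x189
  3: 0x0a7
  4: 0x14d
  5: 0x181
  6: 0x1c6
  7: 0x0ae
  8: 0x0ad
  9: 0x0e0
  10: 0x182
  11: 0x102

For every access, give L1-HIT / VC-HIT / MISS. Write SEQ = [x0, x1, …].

  [0] addr=0x14f blk=20 s=0: MISS | VC []
  [1] addr=0x148 blk=20 s=0: L1-HIT | VC []
  [2] addr=0x189 blk=24 s=0: MISS | VC [20]
  [3] addr=0xa7 blk=10 s=2: MISS | VC [20]
  [4] addr=0x14d blk=20 s=0: VC-HIT | VC [24]
  [5] addr=0x181 blk=24 s=0: VC-HIT | VC [20]
  [6] addr=0x1c6 blk=28 s=0: MISS | VC [20, 24]
  [7] addr=0xae blk=10 s=2: L1-HIT | VC [20, 24]
  [8] addr=0xad blk=10 s=2: L1-HIT | VC [20, 24]
  [9] addr=0xe0 blk=14 s=2: MISS | VC [20, 24, 10]
  [10] addr=0x182 blk=24 s=0: VC-HIT | VC [20, 28, 10]
  [11] addr=0x102 blk=16 s=0: MISS | VC [20, 28, 10, 24]

SEQ = [MISS, L1-HIT, MISS, MISS, VC-HIT, VC-HIT, MISS, L1-HIT, L1-HIT, MISS, VC-HIT, MISS]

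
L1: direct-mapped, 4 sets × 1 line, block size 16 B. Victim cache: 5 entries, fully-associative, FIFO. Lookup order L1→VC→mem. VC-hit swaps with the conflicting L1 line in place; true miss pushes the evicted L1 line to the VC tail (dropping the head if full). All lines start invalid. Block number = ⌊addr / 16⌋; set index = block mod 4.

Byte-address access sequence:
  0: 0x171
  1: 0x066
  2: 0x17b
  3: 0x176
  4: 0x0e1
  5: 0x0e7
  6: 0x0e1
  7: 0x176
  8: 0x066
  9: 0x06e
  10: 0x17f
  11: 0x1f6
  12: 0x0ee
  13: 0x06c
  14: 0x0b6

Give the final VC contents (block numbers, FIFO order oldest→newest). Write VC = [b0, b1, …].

  [0] addr=0x171 blk=23 s=3: MISS | VC []
  [1] addr=0x66 blk=6 s=2: MISS | VC []
  [2] addr=0x17b blk=23 s=3: L1-HIT | VC []
  [3] addr=0x176 blk=23 s=3: L1-HIT | VC []
  [4] addr=0xe1 blk=14 s=2: MISS | VC [6]
  [5] addr=0xe7 blk=14 s=2: L1-HIT | VC [6]
  [6] addr=0xe1 blk=14 s=2: L1-HIT | VC [6]
  [7] addr=0x176 blk=23 s=3: L1-HIT | VC [6]
  [8] addr=0x66 blk=6 s=2: VC-HIT | VC [14]
  [9] addr=0x6e blk=6 s=2: L1-HIT | VC [14]
  [10] addr=0x17f blk=23 s=3: L1-HIT | VC [14]
  [11] addr=0x1f6 blk=31 s=3: MISS | VC [14, 23]
  [12] addr=0xee blk=14 s=2: VC-HIT | VC [6, 23]
  [13] addr=0x6c blk=6 s=2: VC-HIT | VC [14, 23]
  [14] addr=0xb6 blk=11 s=3: MISS | VC [14, 23, 31]

VC = [14, 23, 31]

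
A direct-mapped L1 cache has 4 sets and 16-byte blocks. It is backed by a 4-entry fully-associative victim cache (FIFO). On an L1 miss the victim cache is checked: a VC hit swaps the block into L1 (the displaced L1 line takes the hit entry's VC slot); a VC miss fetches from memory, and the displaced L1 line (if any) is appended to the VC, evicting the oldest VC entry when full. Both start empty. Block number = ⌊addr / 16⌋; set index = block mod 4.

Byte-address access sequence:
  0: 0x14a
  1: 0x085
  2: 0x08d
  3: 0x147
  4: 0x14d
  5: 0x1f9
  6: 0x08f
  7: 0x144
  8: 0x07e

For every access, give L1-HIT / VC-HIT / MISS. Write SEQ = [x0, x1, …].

0: 0x14a (blk 20, set 0) → MISS  vc=[]
1: 0x85 (blk 8, set 0) → MISS  vc=[20]
2: 0x8d (blk 8, set 0) → L1-HIT  vc=[20]
3: 0x147 (blk 20, set 0) → VC-HIT  vc=[8]
4: 0x14d (blk 20, set 0) → L1-HIT  vc=[8]
5: 0x1f9 (blk 31, set 3) → MISS  vc=[8]
6: 0x8f (blk 8, set 0) → VC-HIT  vc=[20]
7: 0x144 (blk 20, set 0) → VC-HIT  vc=[8]
8: 0x7e (blk 7, set 3) → MISS  vc=[8, 31]

SEQ = [MISS, MISS, L1-HIT, VC-HIT, L1-HIT, MISS, VC-HIT, VC-HIT, MISS]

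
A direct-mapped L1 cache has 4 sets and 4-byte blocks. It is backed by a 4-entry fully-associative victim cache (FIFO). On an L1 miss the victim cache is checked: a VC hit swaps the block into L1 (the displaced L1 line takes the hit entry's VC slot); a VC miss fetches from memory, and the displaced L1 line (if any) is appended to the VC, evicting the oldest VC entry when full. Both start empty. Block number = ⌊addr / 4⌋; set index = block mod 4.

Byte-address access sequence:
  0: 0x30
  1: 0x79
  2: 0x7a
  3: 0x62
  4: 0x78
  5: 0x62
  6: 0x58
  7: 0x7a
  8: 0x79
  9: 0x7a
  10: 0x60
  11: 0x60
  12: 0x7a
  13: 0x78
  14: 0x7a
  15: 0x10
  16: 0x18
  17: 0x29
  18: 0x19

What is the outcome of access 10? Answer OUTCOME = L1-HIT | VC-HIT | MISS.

OUTCOME = L1-HIT

0: 0x30 (blk 12, set 0) → MISS  vc=[]
1: 0x79 (blk 30, set 2) → MISS  vc=[]
2: 0x7a (blk 30, set 2) → L1-HIT  vc=[]
3: 0x62 (blk 24, set 0) → MISS  vc=[12]
4: 0x78 (blk 30, set 2) → L1-HIT  vc=[12]
5: 0x62 (blk 24, set 0) → L1-HIT  vc=[12]
6: 0x58 (blk 22, set 2) → MISS  vc=[12, 30]
7: 0x7a (blk 30, set 2) → VC-HIT  vc=[12, 22]
8: 0x79 (blk 30, set 2) → L1-HIT  vc=[12, 22]
9: 0x7a (blk 30, set 2) → L1-HIT  vc=[12, 22]
10: 0x60 (blk 24, set 0) → L1-HIT  vc=[12, 22]
11: 0x60 (blk 24, set 0) → L1-HIT  vc=[12, 22]
12: 0x7a (blk 30, set 2) → L1-HIT  vc=[12, 22]
13: 0x78 (blk 30, set 2) → L1-HIT  vc=[12, 22]
14: 0x7a (blk 30, set 2) → L1-HIT  vc=[12, 22]
15: 0x10 (blk 4, set 0) → MISS  vc=[12, 22, 24]
16: 0x18 (blk 6, set 2) → MISS  vc=[12, 22, 24, 30]
17: 0x29 (blk 10, set 2) → MISS  vc=[22, 24, 30, 6]
18: 0x19 (blk 6, set 2) → VC-HIT  vc=[22, 24, 30, 10]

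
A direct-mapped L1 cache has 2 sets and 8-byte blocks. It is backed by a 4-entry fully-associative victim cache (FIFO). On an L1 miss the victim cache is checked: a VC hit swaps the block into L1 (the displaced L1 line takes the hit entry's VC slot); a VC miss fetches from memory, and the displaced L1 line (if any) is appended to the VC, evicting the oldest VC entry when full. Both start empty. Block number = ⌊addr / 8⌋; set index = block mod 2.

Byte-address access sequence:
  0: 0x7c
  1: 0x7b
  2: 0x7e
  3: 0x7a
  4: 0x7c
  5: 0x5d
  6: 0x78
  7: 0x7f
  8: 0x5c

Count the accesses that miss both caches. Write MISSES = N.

MISSES = 2

#0 0x7c→b15/s1 MISS; vc=[]
#1 0x7b→b15/s1 L1-HIT; vc=[]
#2 0x7e→b15/s1 L1-HIT; vc=[]
#3 0x7a→b15/s1 L1-HIT; vc=[]
#4 0x7c→b15/s1 L1-HIT; vc=[]
#5 0x5d→b11/s1 MISS; vc=[15]
#6 0x78→b15/s1 VC-HIT; vc=[11]
#7 0x7f→b15/s1 L1-HIT; vc=[11]
#8 0x5c→b11/s1 VC-HIT; vc=[15]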